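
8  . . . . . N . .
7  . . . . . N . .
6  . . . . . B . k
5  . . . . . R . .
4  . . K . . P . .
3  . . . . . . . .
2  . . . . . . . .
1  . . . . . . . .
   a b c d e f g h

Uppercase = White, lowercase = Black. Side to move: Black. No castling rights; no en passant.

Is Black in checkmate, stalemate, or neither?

checkmate

Black to move; black king on h6.
In check: yes, from the white knight on f7.
King squares — g5: attacked by Pf4; h5: attacked by Rf5; g6: attacked by Nf8; g7: attacked by Bf6; h7: attacked by Nf8.
Legal moves for Black: none.
In check with no legal moves → checkmate.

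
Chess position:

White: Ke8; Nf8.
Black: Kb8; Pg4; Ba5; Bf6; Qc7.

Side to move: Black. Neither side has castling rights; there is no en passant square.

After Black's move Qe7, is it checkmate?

yes

After Qe7: white king on e8; in check: yes, from the black queen on e7.
King squares — d7: attacked by Qe7; e7: attacked by Bf6; f7: attacked by Qe7; d8: attacked by Ba5; f8: own knight.
White has no legal moves → checkmate.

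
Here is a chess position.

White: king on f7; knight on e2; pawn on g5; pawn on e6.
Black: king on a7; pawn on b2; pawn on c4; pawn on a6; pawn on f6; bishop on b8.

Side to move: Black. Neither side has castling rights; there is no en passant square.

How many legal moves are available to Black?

17

Black to move; king on a7.
In check: no.
Legal moves: Bc7, Bd6, Be5, Bf4, Bg3, Bh2, Ka8, Kb7, Kb6, fxg5, f5, a5, c3, b1=Q, b1=R, b1=B, b1=N.
Count: 17.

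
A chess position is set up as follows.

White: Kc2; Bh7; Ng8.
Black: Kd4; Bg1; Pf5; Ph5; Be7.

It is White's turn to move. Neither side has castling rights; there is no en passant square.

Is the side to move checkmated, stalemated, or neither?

neither

White to move; white king on c2.
In check: no.
Legal moves for White: Nxe7, Nh6, Nf6, Bg6, Bxf5, Kb3, Kd2, Kb2, Kd1, Kc1, Kb1.
White has 11 legal moves and is not in check → neither.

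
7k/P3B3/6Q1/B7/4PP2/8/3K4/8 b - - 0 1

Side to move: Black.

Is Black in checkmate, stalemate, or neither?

Black to move; black king on h8.
In check: no.
King squares — g7: attacked by Qg6; h7: attacked by Qg6; g8: attacked by Qg6.
Legal moves for Black: none.
Not in check and no legal moves → stalemate.

stalemate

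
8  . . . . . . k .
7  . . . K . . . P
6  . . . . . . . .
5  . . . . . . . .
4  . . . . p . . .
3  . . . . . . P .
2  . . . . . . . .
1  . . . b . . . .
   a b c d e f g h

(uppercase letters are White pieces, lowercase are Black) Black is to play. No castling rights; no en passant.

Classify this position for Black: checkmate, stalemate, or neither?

Black to move; black king on g8.
In check: yes, from the white pawn on h7.
King squares — f7: available; g7: available; h7: available; f8: available; h8: available.
Legal moves for Black: Kh8, Kf8, Kxh7, Kg7, Kf7.
Black is in check but has 5 legal moves → neither.

neither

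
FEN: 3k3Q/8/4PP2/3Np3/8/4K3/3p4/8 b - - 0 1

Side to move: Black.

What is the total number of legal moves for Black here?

0

Black to move; king on d8.
In check: yes, from the white queen on h8.
Legal moves: none.
Count: 0.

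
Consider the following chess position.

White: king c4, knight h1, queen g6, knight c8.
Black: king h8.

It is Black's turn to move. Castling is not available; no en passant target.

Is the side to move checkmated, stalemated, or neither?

stalemate

Black to move; black king on h8.
In check: no.
King squares — g7: attacked by Qg6; h7: attacked by Qg6; g8: attacked by Qg6.
Legal moves for Black: none.
Not in check and no legal moves → stalemate.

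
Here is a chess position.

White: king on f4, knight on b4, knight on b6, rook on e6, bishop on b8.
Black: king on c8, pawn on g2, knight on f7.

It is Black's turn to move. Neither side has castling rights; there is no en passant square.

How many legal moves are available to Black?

3

Black to move; king on c8.
In check: yes, from the white knight on b6.
Legal moves: Kd8, Kxb8, Kb7.
Count: 3.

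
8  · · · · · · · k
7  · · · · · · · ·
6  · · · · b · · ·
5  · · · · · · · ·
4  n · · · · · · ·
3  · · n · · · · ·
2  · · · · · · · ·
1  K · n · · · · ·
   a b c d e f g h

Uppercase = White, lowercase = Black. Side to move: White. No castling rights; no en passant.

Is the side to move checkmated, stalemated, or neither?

stalemate

White to move; white king on a1.
In check: no.
King squares — b1: attacked by Nc3; a2: attacked by Nc1; b2: attacked by Na4.
Legal moves for White: none.
Not in check and no legal moves → stalemate.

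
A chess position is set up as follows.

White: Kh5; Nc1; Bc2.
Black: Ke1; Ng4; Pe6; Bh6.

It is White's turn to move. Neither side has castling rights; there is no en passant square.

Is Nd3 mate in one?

After Nd3: black king on e1; in check: yes, from the white knight on d3.
Black has 3 legal replies: Ke2, Kd2, Kf1.
In check but a legal move exists → not checkmate.

no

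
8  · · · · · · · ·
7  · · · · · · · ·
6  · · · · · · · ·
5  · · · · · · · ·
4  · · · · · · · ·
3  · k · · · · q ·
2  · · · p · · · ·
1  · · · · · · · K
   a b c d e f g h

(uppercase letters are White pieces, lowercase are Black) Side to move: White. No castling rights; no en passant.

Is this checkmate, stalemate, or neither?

White to move; white king on h1.
In check: no.
King squares — g1: attacked by Qg3; g2: attacked by Qg3; h2: attacked by Qg3.
Legal moves for White: none.
Not in check and no legal moves → stalemate.

stalemate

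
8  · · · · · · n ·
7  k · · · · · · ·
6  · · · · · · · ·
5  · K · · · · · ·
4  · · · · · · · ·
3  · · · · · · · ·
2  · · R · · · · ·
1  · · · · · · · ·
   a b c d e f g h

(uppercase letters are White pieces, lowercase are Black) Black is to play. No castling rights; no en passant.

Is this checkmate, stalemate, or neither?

Black to move; black king on a7.
In check: no.
Legal moves for Black: Ne7, Nh6, Nf6, Kb8, Ka8, Kb7.
Black has 6 legal moves and is not in check → neither.

neither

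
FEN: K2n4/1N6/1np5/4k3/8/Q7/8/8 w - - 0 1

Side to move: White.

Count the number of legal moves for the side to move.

2

White to move; king on a8.
In check: yes, from the black knight on b6.
Legal moves: Kb8, Ka7.
Count: 2.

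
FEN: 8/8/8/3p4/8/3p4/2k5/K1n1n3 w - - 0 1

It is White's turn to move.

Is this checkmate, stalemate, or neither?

White to move; white king on a1.
In check: no.
King squares — b1: attacked by Kc2; a2: attacked by Nc1; b2: attacked by Kc2.
Legal moves for White: none.
Not in check and no legal moves → stalemate.

stalemate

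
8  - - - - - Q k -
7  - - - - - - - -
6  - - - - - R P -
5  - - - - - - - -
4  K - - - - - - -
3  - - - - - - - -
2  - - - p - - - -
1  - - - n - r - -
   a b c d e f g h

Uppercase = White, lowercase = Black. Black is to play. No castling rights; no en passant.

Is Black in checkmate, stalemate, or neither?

Black to move; black king on g8.
In check: yes, from the white queen on f8.
King squares — f7: attacked by Rf6; g7: attacked by Qf8; h7: attacked by Pg6; f8: attacked by Rf6; h8: attacked by Qf8.
Legal moves for Black: none.
In check with no legal moves → checkmate.

checkmate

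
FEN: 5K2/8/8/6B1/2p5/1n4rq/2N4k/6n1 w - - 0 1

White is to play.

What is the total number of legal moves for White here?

White to move; king on f8.
In check: no.
Legal moves: Kg8, Ke8, Kg7, Kf7, Ke7, Bd8, Be7, Bh6, Bf6, Bh4, Bf4, Be3, Bd2, Bc1, Nd4, Nb4, Ne3, Na3, Ne1, Na1.
Count: 20.

20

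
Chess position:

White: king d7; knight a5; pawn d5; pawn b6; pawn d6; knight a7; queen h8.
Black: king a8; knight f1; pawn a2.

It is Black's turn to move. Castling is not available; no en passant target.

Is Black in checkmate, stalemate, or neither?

checkmate

Black to move; black king on a8.
In check: yes, from the white queen on h8.
King squares — a7: attacked by Pb6; b7: attacked by Na5; b8: attacked by Qh8.
Legal moves for Black: none.
In check with no legal moves → checkmate.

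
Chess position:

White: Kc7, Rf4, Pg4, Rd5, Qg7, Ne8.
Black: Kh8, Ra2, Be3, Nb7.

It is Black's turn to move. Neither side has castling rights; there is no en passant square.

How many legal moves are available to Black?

0

Black to move; king on h8.
In check: yes, from the white queen on g7.
Legal moves: none.
Count: 0.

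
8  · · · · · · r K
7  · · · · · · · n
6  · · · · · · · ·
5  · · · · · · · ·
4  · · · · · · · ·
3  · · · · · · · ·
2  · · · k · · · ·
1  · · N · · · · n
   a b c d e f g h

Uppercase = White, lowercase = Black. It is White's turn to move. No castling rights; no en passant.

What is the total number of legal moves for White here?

2

White to move; king on h8.
In check: yes, from the black rook on g8.
Legal moves: Kxg8, Kxh7.
Count: 2.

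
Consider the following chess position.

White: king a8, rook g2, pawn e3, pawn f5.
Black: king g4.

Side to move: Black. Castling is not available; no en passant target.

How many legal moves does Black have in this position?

Black to move; king on g4.
In check: yes, from the white rook on g2.
Legal moves: Kh5, Kxf5, Kh4, Kh3, Kf3.
Count: 5.

5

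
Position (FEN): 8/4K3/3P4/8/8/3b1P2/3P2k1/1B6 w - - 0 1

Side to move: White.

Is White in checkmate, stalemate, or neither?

neither

White to move; white king on e7.
In check: no.
Legal moves for White: Kf8, Ke8, Kd8, Kf7, Kd7, Kf6, Ke6, Bxd3, Bc2, Ba2, d7, f4.
White has 12 legal moves and is not in check → neither.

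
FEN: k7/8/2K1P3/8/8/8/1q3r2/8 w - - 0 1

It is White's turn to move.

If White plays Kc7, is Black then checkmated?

no

After Kc7: black king on a8; in check: no.
Black is not in check, so this cannot be checkmate.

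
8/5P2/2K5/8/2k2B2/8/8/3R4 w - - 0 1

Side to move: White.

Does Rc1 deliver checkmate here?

no

After Rc1: black king on c4; in check: yes, from the white rook on c1.
Black has 4 legal replies: Kd4, Kb4, Kd3, Kb3.
In check but a legal move exists → not checkmate.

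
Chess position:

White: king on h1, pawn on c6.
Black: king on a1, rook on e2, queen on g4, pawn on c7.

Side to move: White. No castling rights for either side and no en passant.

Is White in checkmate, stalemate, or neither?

stalemate

White to move; white king on h1.
In check: no.
King squares — g1: attacked by Qg4; g2: attacked by Re2; h2: attacked by Re2.
Legal moves for White: none.
Not in check and no legal moves → stalemate.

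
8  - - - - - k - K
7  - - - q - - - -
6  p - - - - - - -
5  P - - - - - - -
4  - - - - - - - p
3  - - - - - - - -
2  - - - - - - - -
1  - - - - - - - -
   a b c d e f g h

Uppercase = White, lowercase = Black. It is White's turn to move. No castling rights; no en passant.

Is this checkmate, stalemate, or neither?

stalemate

White to move; white king on h8.
In check: no.
King squares — g7: attacked by Qd7; h7: attacked by Qd7; g8: attacked by Kf8.
Legal moves for White: none.
Not in check and no legal moves → stalemate.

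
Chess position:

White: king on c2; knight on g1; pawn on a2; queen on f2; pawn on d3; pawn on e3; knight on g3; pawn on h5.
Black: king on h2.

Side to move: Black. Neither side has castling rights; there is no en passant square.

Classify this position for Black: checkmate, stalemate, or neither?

checkmate

Black to move; black king on h2.
In check: yes, from the white queen on f2.
King squares — g1: attacked by Qf2; h1: attacked by Ng3; g2: attacked by Qf2; g3: attacked by Qf2; h3: attacked by Ng1.
Legal moves for Black: none.
In check with no legal moves → checkmate.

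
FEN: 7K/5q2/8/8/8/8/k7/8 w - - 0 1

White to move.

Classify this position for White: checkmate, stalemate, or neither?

White to move; white king on h8.
In check: no.
King squares — g7: attacked by Qf7; h7: attacked by Qf7; g8: attacked by Qf7.
Legal moves for White: none.
Not in check and no legal moves → stalemate.

stalemate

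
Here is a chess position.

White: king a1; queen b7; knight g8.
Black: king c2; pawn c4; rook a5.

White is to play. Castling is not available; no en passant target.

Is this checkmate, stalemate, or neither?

checkmate

White to move; white king on a1.
In check: yes, from the black rook on a5.
King squares — b1: attacked by Kc2; a2: attacked by Ra5; b2: attacked by Kc2.
Legal moves for White: none.
In check with no legal moves → checkmate.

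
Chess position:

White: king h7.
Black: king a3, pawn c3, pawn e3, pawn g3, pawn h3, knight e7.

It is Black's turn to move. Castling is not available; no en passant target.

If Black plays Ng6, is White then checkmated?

After Ng6: white king on h7; in check: no.
White is not in check, so this cannot be checkmate.

no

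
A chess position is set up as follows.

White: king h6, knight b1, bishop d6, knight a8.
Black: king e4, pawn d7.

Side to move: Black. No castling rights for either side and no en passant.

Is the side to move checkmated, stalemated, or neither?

neither

Black to move; black king on e4.
In check: no.
Legal moves for Black: Kf5, Kd5, Kd4, Kf3, Ke3, Kd3.
Black has 6 legal moves and is not in check → neither.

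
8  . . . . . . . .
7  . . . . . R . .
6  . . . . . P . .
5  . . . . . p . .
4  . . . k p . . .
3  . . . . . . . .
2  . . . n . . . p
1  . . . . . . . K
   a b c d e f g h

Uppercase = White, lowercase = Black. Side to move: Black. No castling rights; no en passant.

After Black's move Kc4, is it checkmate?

no

After Kc4: white king on h1; in check: no.
White is not in check, so this cannot be checkmate.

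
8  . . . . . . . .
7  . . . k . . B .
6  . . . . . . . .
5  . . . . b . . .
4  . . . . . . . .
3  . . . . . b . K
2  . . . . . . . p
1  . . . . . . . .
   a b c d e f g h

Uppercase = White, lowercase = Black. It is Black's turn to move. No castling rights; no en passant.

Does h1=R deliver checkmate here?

yes

After h1=R: white king on h3; in check: yes, from the black rook on h1.
King squares — g2: attacked by Bf3; h2: attacked by Rh1; g3: attacked by Be5; g4: attacked by Bf3; h4: attacked by Rh1.
White has no legal moves → checkmate.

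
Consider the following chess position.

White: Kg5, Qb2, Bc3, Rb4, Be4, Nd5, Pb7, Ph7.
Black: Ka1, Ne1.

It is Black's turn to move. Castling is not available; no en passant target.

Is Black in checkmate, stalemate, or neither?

checkmate

Black to move; black king on a1.
In check: yes, from the white queen on b2.
King squares — b1: attacked by Qb2; a2: attacked by Qb2; b2: attacked by Bc3.
Legal moves for Black: none.
In check with no legal moves → checkmate.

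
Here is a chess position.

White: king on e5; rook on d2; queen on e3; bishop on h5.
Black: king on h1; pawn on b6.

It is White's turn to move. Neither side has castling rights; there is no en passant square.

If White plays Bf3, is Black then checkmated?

After Bf3: black king on h1; in check: yes, from the white bishop on f3.
King squares — g1: attacked by Qe3; g2: attacked by Rd2; h2: attacked by Rd2.
Black has no legal moves → checkmate.

yes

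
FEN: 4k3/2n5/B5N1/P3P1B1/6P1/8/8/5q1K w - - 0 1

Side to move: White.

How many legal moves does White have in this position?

White to move; king on h1.
In check: yes, from the black queen on f1.
Legal moves: Kh2, Bxf1.
Count: 2.

2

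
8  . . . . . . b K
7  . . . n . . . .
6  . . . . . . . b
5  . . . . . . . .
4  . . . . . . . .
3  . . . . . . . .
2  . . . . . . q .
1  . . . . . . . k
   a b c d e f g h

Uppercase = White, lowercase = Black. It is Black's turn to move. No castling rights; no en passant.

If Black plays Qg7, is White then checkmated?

After Qg7: white king on h8; in check: yes, from the black queen on g7.
King squares — g7: attacked by Bh6; h7: attacked by Qg7; g8: attacked by Qg7.
White has no legal moves → checkmate.

yes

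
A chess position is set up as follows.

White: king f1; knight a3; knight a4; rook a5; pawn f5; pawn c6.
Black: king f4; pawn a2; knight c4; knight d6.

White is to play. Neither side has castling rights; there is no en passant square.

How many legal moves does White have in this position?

White to move; king on f1.
In check: no.
Legal moves: Ra8, Ra7, Ra6, Re5, Rd5, Rc5, Rb5, Nb6, Nc5, Nc3, Nb2, Nb5, Nxc4, Nc2, Nb1, Kg2, Kf2, Ke2, Kg1, Ke1, c7, f6.
Count: 22.

22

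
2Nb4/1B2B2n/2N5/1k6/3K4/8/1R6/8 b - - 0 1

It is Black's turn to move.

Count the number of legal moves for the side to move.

Black to move; king on b5.
In check: yes, from the white rook on b2.
Legal moves: Ka4.
Count: 1.

1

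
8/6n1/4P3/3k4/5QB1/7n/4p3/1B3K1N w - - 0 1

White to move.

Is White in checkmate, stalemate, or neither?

neither

White to move; white king on f1.
In check: yes, from the black pawn on e2.
Legal moves for White: Kg2, Kxe2, Ke1, Bxe2.
White is in check but has 4 legal moves → neither.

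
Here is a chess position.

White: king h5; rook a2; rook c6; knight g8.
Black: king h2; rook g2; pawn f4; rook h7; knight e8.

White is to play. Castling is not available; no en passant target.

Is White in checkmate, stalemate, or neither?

White to move; white king on h5.
In check: yes, from the black rook on h7.
King squares — g4: attacked by Rg2; h4: attacked by Rh7; g5: attacked by Rg2; g6: attacked by Rg2; h6: attacked by Rh7.
Legal moves for White: Nh6, Rh6.
White is in check but has 2 legal moves → neither.

neither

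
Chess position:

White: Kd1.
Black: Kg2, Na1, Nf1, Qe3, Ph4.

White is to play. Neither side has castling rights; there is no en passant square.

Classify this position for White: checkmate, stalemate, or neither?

White to move; white king on d1.
In check: no.
King squares — c1: attacked by Qe3; e1: attacked by Qe3; c2: attacked by Na1; d2: attacked by Nf1; e2: attacked by Qe3.
Legal moves for White: none.
Not in check and no legal moves → stalemate.

stalemate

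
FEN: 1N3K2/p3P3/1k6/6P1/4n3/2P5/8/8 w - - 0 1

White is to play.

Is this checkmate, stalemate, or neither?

neither

White to move; white king on f8.
In check: no.
Legal moves for White: Kg8, Ke8, Kg7, Kf7, Nd7+, Nc6, Na6, e8=Q, e8=R, e8=B, e8=N, g6, c4.
White has 13 legal moves and is not in check → neither.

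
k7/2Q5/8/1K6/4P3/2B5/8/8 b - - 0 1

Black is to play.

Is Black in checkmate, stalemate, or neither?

stalemate

Black to move; black king on a8.
In check: no.
King squares — a7: attacked by Qc7; b7: attacked by Qc7; b8: attacked by Qc7.
Legal moves for Black: none.
Not in check and no legal moves → stalemate.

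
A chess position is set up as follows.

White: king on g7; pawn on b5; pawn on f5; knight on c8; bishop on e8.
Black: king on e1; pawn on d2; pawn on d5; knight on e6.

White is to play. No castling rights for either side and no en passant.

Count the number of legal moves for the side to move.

8

White to move; king on g7.
In check: yes, from the black knight on e6.
Legal moves: Kh8, Kg8, Kh7, Kf7, Kh6, Kg6, Kf6, fxe6.
Count: 8.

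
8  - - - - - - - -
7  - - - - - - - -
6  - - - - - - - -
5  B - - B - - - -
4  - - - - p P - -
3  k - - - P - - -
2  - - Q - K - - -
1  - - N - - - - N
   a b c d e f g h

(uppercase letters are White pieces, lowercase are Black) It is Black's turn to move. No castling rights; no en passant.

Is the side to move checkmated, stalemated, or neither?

Black to move; black king on a3.
In check: no.
King squares — a2: attacked by Nc1; b2: attacked by Qc2; b3: attacked by Nc1; a4: attacked by Qc2; b4: attacked by Ba5.
Legal moves for Black: none.
Not in check and no legal moves → stalemate.

stalemate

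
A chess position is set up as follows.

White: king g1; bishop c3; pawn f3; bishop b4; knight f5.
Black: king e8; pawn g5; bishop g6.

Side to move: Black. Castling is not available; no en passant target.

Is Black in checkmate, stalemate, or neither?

neither

Black to move; black king on e8.
In check: no.
Legal moves for Black: Kd8, Kf7, Kd7, Bh7, Bf7, Bh5, Bxf5, g4.
Black has 8 legal moves and is not in check → neither.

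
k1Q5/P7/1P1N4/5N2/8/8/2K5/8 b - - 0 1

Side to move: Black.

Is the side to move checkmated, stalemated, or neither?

Black to move; black king on a8.
In check: yes, from the white queen on c8.
King squares — a7: attacked by Pb6; b7: attacked by Nd6; b8: attacked by Pa7.
Legal moves for Black: none.
In check with no legal moves → checkmate.

checkmate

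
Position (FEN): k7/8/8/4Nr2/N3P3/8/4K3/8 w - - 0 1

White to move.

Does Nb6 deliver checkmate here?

After Nb6: black king on a8; in check: yes, from the white knight on b6.
Black has 3 legal replies: Kb8, Kb7, Ka7.
In check but a legal move exists → not checkmate.

no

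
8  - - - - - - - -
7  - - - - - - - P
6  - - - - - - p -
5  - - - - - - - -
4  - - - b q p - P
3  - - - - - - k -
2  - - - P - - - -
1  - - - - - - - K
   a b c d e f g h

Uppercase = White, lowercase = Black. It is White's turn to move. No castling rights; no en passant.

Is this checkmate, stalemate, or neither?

checkmate

White to move; white king on h1.
In check: yes, from the black queen on e4.
King squares — g1: attacked by Bd4; g2: attacked by Kg3; h2: attacked by Kg3.
Legal moves for White: none.
In check with no legal moves → checkmate.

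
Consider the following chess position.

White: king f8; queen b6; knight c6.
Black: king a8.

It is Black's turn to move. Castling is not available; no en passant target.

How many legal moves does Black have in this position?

Black to move; king on a8.
In check: no.
Legal moves: none.
Count: 0.

0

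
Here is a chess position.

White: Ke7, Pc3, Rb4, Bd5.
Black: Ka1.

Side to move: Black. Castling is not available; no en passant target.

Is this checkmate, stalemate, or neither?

Black to move; black king on a1.
In check: no.
King squares — b1: attacked by Rb4; a2: attacked by Bd5; b2: attacked by Rb4.
Legal moves for Black: none.
Not in check and no legal moves → stalemate.

stalemate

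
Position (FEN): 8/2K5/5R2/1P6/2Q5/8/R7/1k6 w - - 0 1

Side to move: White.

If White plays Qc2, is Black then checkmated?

After Qc2: black king on b1; in check: yes, from the white queen on c2.
King squares — a1: attacked by Ra2; c1: attacked by Qc2; a2: attacked by Qc2; b2: attacked by Ra2; c2: attacked by Ra2.
Black has no legal moves → checkmate.

yes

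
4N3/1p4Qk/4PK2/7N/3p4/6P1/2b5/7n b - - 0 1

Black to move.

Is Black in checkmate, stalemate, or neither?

checkmate

Black to move; black king on h7.
In check: yes, from the white queen on g7.
King squares — g6: attacked by Kf6; h6: attacked by Qg7; g7: attacked by Nh5; g8: attacked by Qg7; h8: attacked by Qg7.
Legal moves for Black: none.
In check with no legal moves → checkmate.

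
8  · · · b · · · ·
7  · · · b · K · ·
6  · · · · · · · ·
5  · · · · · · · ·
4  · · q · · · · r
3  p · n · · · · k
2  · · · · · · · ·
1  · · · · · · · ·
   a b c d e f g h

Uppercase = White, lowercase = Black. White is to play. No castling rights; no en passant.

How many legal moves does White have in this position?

White to move; king on f7.
In check: yes, from the black queen on c4.
Legal moves: Kf8, Kg7, Kg6.
Count: 3.

3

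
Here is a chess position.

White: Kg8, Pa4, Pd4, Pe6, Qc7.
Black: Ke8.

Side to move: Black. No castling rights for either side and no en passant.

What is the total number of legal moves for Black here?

0

Black to move; king on e8.
In check: no.
Legal moves: none.
Count: 0.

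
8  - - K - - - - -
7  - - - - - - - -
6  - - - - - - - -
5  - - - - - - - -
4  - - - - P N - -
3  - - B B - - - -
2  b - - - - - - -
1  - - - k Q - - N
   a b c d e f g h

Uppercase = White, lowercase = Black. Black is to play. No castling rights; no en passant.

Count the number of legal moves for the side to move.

Black to move; king on d1.
In check: yes, from the white queen on e1.
Legal moves: none.
Count: 0.

0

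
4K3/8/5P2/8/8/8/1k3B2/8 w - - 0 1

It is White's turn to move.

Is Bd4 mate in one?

no

After Bd4: black king on b2; in check: yes, from the white bishop on d4.
Black has 6 legal replies: Kb3, Ka3, Kc2, Ka2, Kc1, Kb1.
In check but a legal move exists → not checkmate.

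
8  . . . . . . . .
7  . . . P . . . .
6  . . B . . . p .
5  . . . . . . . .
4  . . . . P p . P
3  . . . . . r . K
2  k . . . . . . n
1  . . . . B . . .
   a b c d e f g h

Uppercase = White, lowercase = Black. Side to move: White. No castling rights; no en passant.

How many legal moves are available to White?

White to move; king on h3.
In check: yes, from the black rook on f3.
Legal moves: Kxh2, Kg2, Bg3.
Count: 3.

3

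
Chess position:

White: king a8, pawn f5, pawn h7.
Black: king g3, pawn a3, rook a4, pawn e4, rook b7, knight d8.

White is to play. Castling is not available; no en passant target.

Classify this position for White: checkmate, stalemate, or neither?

checkmate

White to move; white king on a8.
In check: yes, from the black rook on a4.
King squares — a7: attacked by Ra4; b7: attacked by Nd8; b8: attacked by Rb7.
Legal moves for White: none.
In check with no legal moves → checkmate.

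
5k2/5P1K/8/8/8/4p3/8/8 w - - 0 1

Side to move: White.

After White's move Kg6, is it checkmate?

After Kg6: black king on f8; in check: no.
Black is not in check, so this cannot be checkmate.

no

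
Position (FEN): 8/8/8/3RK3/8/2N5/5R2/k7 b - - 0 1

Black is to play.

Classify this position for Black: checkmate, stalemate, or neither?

stalemate

Black to move; black king on a1.
In check: no.
King squares — b1: attacked by Nc3; a2: attacked by Rf2; b2: attacked by Rf2.
Legal moves for Black: none.
Not in check and no legal moves → stalemate.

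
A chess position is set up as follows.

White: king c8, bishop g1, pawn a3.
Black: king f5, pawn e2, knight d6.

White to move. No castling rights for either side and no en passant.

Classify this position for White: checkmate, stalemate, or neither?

White to move; white king on c8.
In check: yes, from the black knight on d6.
Legal moves for White: Kd8, Kb8, Kd7, Kc7.
White is in check but has 4 legal moves → neither.

neither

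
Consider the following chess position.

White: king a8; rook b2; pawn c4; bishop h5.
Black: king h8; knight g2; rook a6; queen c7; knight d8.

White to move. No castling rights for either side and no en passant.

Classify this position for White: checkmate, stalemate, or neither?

White to move; white king on a8.
In check: yes, from the black rook on a6.
King squares — a7: attacked by Ra6; b7: attacked by Qc7; b8: attacked by Qc7.
Legal moves for White: none.
In check with no legal moves → checkmate.

checkmate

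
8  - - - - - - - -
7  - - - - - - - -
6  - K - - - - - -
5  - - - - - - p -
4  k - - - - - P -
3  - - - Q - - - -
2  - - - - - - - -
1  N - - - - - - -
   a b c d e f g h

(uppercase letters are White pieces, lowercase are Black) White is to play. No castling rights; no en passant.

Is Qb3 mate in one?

After Qb3: black king on a4; in check: yes, from the white queen on b3.
King squares — a3: attacked by Qb3; b3: attacked by Na1; b4: attacked by Qb3; a5: attacked by Kb6; b5: attacked by Qb3.
Black has no legal moves → checkmate.

yes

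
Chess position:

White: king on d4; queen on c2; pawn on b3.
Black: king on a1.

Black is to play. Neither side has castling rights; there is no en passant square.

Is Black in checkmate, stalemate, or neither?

Black to move; black king on a1.
In check: no.
King squares — b1: attacked by Qc2; a2: attacked by Qc2; b2: attacked by Qc2.
Legal moves for Black: none.
Not in check and no legal moves → stalemate.

stalemate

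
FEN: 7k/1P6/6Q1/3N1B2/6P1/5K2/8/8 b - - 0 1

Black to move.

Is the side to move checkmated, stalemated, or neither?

Black to move; black king on h8.
In check: no.
King squares — g7: attacked by Qg6; h7: attacked by Qg6; g8: attacked by Qg6.
Legal moves for Black: none.
Not in check and no legal moves → stalemate.

stalemate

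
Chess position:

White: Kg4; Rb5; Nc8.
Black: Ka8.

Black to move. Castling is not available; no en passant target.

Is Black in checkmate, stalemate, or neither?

Black to move; black king on a8.
In check: no.
King squares — a7: attacked by Nc8; b7: attacked by Rb5; b8: attacked by Rb5.
Legal moves for Black: none.
Not in check and no legal moves → stalemate.

stalemate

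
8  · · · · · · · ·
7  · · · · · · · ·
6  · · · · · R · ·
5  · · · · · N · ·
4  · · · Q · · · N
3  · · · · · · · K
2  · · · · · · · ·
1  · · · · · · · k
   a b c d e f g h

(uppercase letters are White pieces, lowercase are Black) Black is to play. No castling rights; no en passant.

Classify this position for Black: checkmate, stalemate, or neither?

Black to move; black king on h1.
In check: no.
King squares — g1: attacked by Qd4; g2: attacked by Kh3; h2: attacked by Kh3.
Legal moves for Black: none.
Not in check and no legal moves → stalemate.

stalemate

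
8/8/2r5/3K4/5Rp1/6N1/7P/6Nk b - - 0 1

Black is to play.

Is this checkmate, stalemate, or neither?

neither

Black to move; black king on h1.
In check: yes, from the white knight on g3.
King squares — g1: available; g2: available; h2: available.
Legal moves for Black: Kxh2, Kg2, Kxg1.
Black is in check but has 3 legal moves → neither.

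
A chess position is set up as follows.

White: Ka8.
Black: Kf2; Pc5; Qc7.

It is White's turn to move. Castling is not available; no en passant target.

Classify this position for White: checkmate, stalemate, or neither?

stalemate

White to move; white king on a8.
In check: no.
King squares — a7: attacked by Qc7; b7: attacked by Qc7; b8: attacked by Qc7.
Legal moves for White: none.
Not in check and no legal moves → stalemate.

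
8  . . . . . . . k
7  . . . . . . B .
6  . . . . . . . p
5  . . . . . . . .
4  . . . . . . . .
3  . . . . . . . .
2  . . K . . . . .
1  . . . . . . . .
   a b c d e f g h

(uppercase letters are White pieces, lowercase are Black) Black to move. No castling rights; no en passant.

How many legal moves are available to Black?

Black to move; king on h8.
In check: yes, from the white bishop on g7.
Legal moves: Kg8, Kh7, Kxg7.
Count: 3.

3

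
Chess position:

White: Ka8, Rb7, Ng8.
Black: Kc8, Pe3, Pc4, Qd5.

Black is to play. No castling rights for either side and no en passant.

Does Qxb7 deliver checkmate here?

yes

After Qxb7: white king on a8; in check: yes, from the black queen on b7.
King squares — a7: attacked by Qb7; b7: attacked by Kc8; b8: attacked by Qb7.
White has no legal moves → checkmate.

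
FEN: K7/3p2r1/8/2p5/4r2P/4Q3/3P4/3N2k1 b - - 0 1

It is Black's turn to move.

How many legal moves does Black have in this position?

Black to move; king on g1.
In check: yes, from the white queen on e3.
Legal moves: Kh2, Kg2, Kh1, Kf1, Rxe3.
Count: 5.

5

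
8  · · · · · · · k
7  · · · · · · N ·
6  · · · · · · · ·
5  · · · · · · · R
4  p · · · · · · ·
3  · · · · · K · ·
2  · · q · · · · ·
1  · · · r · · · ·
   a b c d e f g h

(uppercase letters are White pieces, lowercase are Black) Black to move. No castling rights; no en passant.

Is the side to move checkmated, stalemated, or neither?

Black to move; black king on h8.
In check: yes, from the white rook on h5.
King squares — g7: available; h7: attacked by Rh5; g8: available.
Legal moves for Black: Kg8, Kxg7, Qh7.
Black is in check but has 3 legal moves → neither.

neither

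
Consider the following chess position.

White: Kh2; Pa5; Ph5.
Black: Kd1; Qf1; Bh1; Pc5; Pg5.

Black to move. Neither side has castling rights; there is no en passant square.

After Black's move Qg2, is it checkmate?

After Qg2: white king on h2; in check: yes, from the black queen on g2.
King squares — g1: attacked by Qg2; h1: attacked by Qg2; g2: attacked by Bh1; g3: attacked by Qg2; h3: attacked by Qg2.
White has no legal moves → checkmate.

yes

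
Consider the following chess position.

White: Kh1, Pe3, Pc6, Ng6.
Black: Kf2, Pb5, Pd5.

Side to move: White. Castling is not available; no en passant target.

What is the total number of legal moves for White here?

9

White to move; king on h1.
In check: no.
Legal moves: Nh8, Nf8, Ne7, Ne5, Nh4, Nf4, Kh2, c7, e4.
Count: 9.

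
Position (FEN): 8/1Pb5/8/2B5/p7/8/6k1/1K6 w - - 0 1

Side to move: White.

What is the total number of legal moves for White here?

20

White to move; king on b1.
In check: no.
Legal moves: Bf8, Be7, Ba7, Bd6, Bb6, Bd4, Bb4, Be3, Ba3, Bf2, Bg1, Kc2, Kb2, Ka2, Kc1, Ka1, b8=Q, b8=R, b8=B, b8=N.
Count: 20.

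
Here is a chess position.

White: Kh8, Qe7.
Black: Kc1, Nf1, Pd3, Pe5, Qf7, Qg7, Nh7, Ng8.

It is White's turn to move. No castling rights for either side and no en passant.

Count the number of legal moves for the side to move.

0

White to move; king on h8.
In check: yes, from the black queen on g7.
Legal moves: none.
Count: 0.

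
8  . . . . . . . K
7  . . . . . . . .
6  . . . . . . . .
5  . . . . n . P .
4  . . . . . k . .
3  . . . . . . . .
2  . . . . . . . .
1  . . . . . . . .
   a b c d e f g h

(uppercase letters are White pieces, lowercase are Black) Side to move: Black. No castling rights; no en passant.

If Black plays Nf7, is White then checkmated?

After Nf7: white king on h8; in check: yes, from the black knight on f7.
White has 3 legal replies: Kg8, Kh7, Kg7.
In check but a legal move exists → not checkmate.

no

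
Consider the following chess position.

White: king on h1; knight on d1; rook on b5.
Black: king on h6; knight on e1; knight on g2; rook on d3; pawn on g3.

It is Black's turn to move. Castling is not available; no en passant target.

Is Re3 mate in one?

no

After Re3: white king on h1; in check: no.
White is not in check, so this cannot be checkmate.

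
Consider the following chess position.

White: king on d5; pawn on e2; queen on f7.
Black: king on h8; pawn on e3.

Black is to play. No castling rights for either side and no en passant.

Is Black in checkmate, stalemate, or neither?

stalemate

Black to move; black king on h8.
In check: no.
King squares — g7: attacked by Qf7; h7: attacked by Qf7; g8: attacked by Qf7.
Legal moves for Black: none.
Not in check and no legal moves → stalemate.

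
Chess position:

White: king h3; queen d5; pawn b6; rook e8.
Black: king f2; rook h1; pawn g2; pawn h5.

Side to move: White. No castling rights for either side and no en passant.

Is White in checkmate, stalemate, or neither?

checkmate

White to move; white king on h3.
In check: yes, from the black rook on h1.
King squares — g2: attacked by Kf2; h2: attacked by Rh1; g3: attacked by Kf2; g4: attacked by Ph5; h4: attacked by Rh1.
Legal moves for White: none.
In check with no legal moves → checkmate.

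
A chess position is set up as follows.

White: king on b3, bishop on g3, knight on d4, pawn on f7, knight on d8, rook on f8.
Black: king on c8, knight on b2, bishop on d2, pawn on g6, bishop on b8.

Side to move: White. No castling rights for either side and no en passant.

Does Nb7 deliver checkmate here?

After Nb7: black king on c8; in check: yes, from the white rook on f8.
Black has 2 legal replies: Kd7, Kxb7.
In check but a legal move exists → not checkmate.

no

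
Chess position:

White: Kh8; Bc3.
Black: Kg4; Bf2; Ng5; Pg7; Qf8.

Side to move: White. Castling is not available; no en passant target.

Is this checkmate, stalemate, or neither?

White to move; white king on h8.
In check: yes, from the black queen on f8.
King squares — g7: attacked by Qf8; h7: attacked by Ng5; g8: attacked by Qf8.
Legal moves for White: none.
In check with no legal moves → checkmate.

checkmate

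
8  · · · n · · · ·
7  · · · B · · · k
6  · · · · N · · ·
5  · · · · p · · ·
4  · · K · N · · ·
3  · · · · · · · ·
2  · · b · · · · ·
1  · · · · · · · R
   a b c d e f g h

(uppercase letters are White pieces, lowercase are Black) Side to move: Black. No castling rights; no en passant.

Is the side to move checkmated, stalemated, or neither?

neither

Black to move; black king on h7.
In check: yes, from the white rook on h1.
King squares — g6: available; h6: attacked by Rh1; g7: attacked by Ne6; g8: available; h8: attacked by Rh1.
Legal moves for Black: Kg8, Kg6.
Black is in check but has 2 legal moves → neither.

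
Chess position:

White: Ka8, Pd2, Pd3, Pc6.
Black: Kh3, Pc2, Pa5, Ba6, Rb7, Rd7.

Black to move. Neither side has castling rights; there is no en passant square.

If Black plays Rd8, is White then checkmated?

yes

After Rd8: white king on a8; in check: yes, from the black rook on d8.
King squares — a7: attacked by Rb7; b7: attacked by Ba6; b8: attacked by Rb7.
White has no legal moves → checkmate.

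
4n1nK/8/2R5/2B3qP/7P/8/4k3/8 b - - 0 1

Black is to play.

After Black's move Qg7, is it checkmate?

yes

After Qg7: white king on h8; in check: yes, from the black queen on g7.
King squares — g7: attacked by Ne8; h7: attacked by Qg7; g8: attacked by Qg7.
White has no legal moves → checkmate.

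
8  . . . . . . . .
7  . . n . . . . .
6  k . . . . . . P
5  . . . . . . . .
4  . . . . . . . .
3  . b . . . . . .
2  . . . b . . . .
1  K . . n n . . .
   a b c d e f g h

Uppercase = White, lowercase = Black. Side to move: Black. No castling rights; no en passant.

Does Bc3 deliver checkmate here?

no

After Bc3: white king on a1; in check: yes, from the black bishop on c3.
White has 1 legal reply: Kb1.
In check but a legal move exists → not checkmate.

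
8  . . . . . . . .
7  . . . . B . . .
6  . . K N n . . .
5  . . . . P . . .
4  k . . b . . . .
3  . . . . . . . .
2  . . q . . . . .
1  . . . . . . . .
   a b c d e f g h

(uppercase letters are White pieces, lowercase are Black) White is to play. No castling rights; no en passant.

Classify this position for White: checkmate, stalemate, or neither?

White to move; white king on c6.
In check: yes, from the black queen on c2.
King squares — b5: attacked by Ka4; c5: attacked by Qc2; d5: available; b6: attacked by Bd4; d6: own knight; b7: available; c7: attacked by Qc2; d7: available.
Legal moves for White: Kd7, Kb7, Kd5, Nc4.
White is in check but has 4 legal moves → neither.

neither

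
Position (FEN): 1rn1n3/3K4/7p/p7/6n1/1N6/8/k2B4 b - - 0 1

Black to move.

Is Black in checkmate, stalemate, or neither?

neither

Black to move; black king on a1.
In check: yes, from the white knight on b3.
King squares — b1: available; a2: available; b2: available.
Legal moves for Black: Kb2, Ka2, Kb1, Rxb3.
Black is in check but has 4 legal moves → neither.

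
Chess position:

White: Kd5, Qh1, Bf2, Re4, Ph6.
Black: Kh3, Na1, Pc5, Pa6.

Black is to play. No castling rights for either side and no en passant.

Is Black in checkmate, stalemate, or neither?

Black to move; black king on h3.
In check: yes, from the white queen on h1.
King squares — g2: attacked by Qh1; h2: attacked by Qh1; g3: attacked by Bf2; g4: attacked by Re4; h4: attacked by Qh1.
Legal moves for Black: none.
In check with no legal moves → checkmate.

checkmate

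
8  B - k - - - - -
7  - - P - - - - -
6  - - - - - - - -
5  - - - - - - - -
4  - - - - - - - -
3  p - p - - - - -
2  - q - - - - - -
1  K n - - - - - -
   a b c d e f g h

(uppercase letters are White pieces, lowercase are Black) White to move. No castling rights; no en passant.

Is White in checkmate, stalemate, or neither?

White to move; white king on a1.
In check: yes, from the black queen on b2.
King squares — b1: attacked by Qb2; a2: attacked by Qb2; b2: attacked by Pa3.
Legal moves for White: none.
In check with no legal moves → checkmate.

checkmate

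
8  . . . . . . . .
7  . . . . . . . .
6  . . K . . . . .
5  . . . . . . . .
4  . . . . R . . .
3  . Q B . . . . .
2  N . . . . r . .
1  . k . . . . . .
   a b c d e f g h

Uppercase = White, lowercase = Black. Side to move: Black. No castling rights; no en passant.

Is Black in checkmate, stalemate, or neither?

Black to move; black king on b1.
In check: yes, from the white queen on b3.
Legal moves for Black: Rb2.
Black is in check but has 1 legal move → neither.

neither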